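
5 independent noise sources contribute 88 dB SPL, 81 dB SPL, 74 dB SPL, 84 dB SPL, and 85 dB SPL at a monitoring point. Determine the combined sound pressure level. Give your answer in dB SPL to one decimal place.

For uncorrelated sources the intensities add, so convert each level to linear form, sum, and take 10·log₁₀ of the total.
Σ 10^(L/10) = 10^(88/10) + 10^(81/10) + 10^(74/10) + 10^(84/10) + 10^(85/10) = 1.349e+09.
L_total = 10·log₁₀(1.349e+09) = 91.30 dB SPL.

91.3 dB SPL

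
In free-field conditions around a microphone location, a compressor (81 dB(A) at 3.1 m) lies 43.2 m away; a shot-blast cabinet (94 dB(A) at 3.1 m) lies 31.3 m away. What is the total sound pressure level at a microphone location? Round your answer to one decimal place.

74.0 dB(A)

Apply inverse-square spreading to bring every level to the receiver, then sum 10^(L/10).
compressor: 81 − 20·log₁₀(43.2/3.1) = 81 − 22.88 = 58.12 dB(A).
shot-blast cabinet: 94 − 20·log₁₀(31.3/3.1) = 94 − 20.08 = 73.92 dB(A).
Σ 10^(L/10) = 2.529e+07 → L_total = 10·log₁₀(2.529e+07) = 74.03 dB(A).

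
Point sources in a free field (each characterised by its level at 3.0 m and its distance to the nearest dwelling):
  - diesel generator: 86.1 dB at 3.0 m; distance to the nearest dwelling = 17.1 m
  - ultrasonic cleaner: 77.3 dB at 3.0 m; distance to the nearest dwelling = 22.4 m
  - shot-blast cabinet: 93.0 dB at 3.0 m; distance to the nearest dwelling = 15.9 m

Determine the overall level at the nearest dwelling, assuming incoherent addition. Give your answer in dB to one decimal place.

First find each source's level at the receiver (point-source: −20·log₁₀(r/r_ref)), then combine on an intensity basis.
diesel generator: 86.1 − 20·log₁₀(17.1/3.0) = 86.1 − 15.12 = 70.98 dB.
ultrasonic cleaner: 77.3 − 20·log₁₀(22.4/3.0) = 77.3 − 17.46 = 59.84 dB.
shot-blast cabinet: 93.0 − 20·log₁₀(15.9/3.0) = 93.0 − 14.49 = 78.51 dB.
Σ 10^(L/10) = 8.453e+07 → L_total = 10·log₁₀(8.453e+07) = 79.27 dB.

79.3 dB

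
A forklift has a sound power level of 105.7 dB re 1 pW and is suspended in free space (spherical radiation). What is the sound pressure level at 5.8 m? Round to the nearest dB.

L_p = L_w − 10·log₁₀(4π·r²) with r = 5.8 m.
4π·r² = 422.7 m², 10·log₁₀ of that is 26.261 dB.
L_p = 105.7 − 26.261 = 79.44 dB.

79 dB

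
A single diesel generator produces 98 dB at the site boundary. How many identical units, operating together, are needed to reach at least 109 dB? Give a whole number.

N identical sources give L₁ + 10·log₁₀ N, so require 10·log₁₀ N ≥ 109 − 98 = 11.0 dB.
N ≥ 10^(11.0/10) = 12.589, so N = 13.

13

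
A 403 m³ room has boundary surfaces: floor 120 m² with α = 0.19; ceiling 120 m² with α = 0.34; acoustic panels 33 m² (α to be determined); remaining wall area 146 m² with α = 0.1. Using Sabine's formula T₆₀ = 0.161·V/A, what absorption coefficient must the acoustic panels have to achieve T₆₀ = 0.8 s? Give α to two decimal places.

0.09

A = 0.161·V/T₆₀ = 0.161·403/0.8 = 81.10 m² sabins.
Absorption from the other surfaces = 120·0.19 + 120·0.34 + 146·0.1 = 78.20 m², so the acoustic panels must supply 2.90 m² over 33 m².
α = 2.90/33 = 0.088.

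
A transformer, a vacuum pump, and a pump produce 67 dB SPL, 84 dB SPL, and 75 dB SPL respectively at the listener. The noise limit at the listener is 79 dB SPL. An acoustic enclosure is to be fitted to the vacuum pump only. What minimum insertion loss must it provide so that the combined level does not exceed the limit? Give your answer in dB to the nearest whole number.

Everything except the vacuum pump sums to 10^(67/10) + 10^(75/10) = 3.663e+07 in linear terms, 75.64 dB SPL.
The limit corresponds to 10^(79/10) = 7.943e+07; subtracting the fixed part leaves 4.280e+07 for the vacuum pump, i.e. 76.31 dB SPL.
So the vacuum pump must be reduced from 84 to 76.31 dB SPL: IL = 7.69 dB.

8 dB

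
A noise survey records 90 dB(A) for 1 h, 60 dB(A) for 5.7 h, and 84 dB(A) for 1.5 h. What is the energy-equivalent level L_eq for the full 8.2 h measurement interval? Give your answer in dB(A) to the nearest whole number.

The energy average is taken in the linear domain: L_eq = 10·log₁₀[(Σ tᵢ·10^(Lᵢ/10))/T], T = 8.2 h.
Σ tᵢ·10^(Lᵢ/10) = 1·10^(90/10) + 5.7·10^(60/10) + 1.5·10^(84/10) = 1.382e+09.
L_eq = 10·log₁₀(1.382e+09/8.2) = 82.27 dB(A).

82 dB(A)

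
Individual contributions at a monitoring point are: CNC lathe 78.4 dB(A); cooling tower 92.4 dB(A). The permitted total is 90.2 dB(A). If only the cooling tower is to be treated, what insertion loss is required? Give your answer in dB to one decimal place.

Everything except the cooling tower sums to 10^(78.4/10) = 6.918e+07 in linear terms, 78.40 dB(A).
To meet 90.2 dB(A) overall, the treated cooling tower may contribute at most 10^(90.2/10) − 6.918e+07 = 9.779e+08, i.e. 89.90 dB(A).
So the cooling tower must be reduced from 92.4 to 89.90 dB(A): IL = 2.50 dB.

2.5 dB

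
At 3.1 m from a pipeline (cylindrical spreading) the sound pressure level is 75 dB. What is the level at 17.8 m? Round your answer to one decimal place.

67.4 dB

Cylindrical spreading from a line source gives a 10·log₁₀(r₂/r₁) drop.
L₂ = 75 − 10·log₁₀(17.8/3.1) = 75 − 7.591 = 67.41 dB.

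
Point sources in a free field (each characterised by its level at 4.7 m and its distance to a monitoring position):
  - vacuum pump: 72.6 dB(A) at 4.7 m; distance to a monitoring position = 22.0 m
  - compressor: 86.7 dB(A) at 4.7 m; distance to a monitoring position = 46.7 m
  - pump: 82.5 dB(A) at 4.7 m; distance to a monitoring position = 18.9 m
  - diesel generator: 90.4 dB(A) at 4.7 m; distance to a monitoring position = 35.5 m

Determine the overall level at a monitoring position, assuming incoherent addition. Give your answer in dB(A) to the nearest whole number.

First find each source's level at the receiver (point-source: −20·log₁₀(r/r_ref)), then combine on an intensity basis.
vacuum pump: 72.6 − 20·log₁₀(22.0/4.7) = 72.6 − 13.41 = 59.19 dB(A).
compressor: 86.7 − 20·log₁₀(46.7/4.7) = 86.7 − 19.94 = 66.76 dB(A).
pump: 82.5 − 20·log₁₀(18.9/4.7) = 82.5 − 12.09 = 70.41 dB(A).
diesel generator: 90.4 − 20·log₁₀(35.5/4.7) = 90.4 − 17.56 = 72.84 dB(A).
Σ 10^(L/10) = 3.578e+07 → L_total = 10·log₁₀(3.578e+07) = 75.54 dB(A).

76 dB(A)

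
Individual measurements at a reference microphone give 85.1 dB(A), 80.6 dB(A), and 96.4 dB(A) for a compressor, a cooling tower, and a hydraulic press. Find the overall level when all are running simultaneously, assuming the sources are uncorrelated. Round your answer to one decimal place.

Incoherent sources combine by intensity addition: L_total = 10·log₁₀(Σ 10^(L_i/10)).
Σ 10^(L/10) = 10^(85.1/10) + 10^(80.6/10) + 10^(96.4/10) = 4.804e+09.
L_total = 10·log₁₀(4.804e+09) = 96.82 dB(A).

96.8 dB(A)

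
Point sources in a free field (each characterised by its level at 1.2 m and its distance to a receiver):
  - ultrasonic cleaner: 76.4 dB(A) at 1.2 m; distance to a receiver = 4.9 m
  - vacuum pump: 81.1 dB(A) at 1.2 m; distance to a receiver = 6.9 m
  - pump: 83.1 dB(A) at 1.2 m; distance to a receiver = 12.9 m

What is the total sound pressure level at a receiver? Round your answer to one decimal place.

First find each source's level at the receiver (point-source: −20·log₁₀(r/r_ref)), then combine on an intensity basis.
ultrasonic cleaner: 76.4 − 20·log₁₀(4.9/1.2) = 76.4 − 12.22 = 64.18 dB(A).
vacuum pump: 81.1 − 20·log₁₀(6.9/1.2) = 81.1 − 15.19 = 65.91 dB(A).
pump: 83.1 − 20·log₁₀(12.9/1.2) = 83.1 − 20.63 = 62.47 dB(A).
Σ 10^(L/10) = 8.281e+06 → L_total = 10·log₁₀(8.281e+06) = 69.18 dB(A).

69.2 dB(A)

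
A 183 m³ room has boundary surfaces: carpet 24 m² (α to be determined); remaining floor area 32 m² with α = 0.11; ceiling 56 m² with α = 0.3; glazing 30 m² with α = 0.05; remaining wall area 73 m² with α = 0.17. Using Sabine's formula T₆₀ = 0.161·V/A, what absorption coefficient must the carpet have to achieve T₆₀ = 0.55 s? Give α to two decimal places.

From T₆₀ = 0.161·V/A, the target T₆₀ = 0.55 s needs A = 0.161·183/0.55 = 53.57 m².
Absorption from the other surfaces = 32·0.11 + 56·0.3 + 30·0.05 + 73·0.17 = 34.23 m², so the carpet must supply 19.34 m² over 24 m².
α = 19.34/24 = 0.806.

0.81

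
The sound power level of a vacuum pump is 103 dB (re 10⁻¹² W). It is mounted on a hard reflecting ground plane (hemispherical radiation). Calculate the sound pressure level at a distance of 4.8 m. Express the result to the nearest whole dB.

L_p = L_w − 10·log₁₀(2π·r²) with r = 4.8 m.
2π·r² = 144.8 m², 10·log₁₀ of that is 21.607 dB.
L_p = 103 − 21.607 = 81.39 dB.

81 dB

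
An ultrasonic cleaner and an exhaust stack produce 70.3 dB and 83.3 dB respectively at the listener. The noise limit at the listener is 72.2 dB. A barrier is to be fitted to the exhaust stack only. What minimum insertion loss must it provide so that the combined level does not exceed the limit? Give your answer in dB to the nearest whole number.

Everything except the exhaust stack sums to 10^(70.3/10) = 1.072e+07 in linear terms, 70.30 dB.
To meet 72.2 dB overall, the treated exhaust stack may contribute at most 10^(72.2/10) − 1.072e+07 = 5.881e+06, i.e. 67.69 dB.
Required insertion loss = 83.3 − 67.69 = 15.61 dB.

16 dB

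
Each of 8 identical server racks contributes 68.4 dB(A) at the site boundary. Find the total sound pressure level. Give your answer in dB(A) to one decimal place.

N identical incoherent sources raise the level by 10·log₁₀ N.
L_total = 68.4 + 10·log₁₀(8) = 68.4 + 9.031 = 77.43 dB(A).

77.4 dB(A)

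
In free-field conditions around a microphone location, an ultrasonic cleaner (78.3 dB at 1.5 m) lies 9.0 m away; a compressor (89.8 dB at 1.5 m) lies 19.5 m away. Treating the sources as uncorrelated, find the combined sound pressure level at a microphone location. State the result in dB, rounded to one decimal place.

Propagate each source to the receiver with L = L_ref − 20·log₁₀(r/r_ref), then add intensities.
ultrasonic cleaner: 78.3 − 20·log₁₀(9.0/1.5) = 78.3 − 15.56 = 62.74 dB.
compressor: 89.8 − 20·log₁₀(19.5/1.5) = 89.8 − 22.28 = 67.52 dB.
Σ 10^(L/10) = 7.529e+06 → L_total = 10·log₁₀(7.529e+06) = 68.77 dB.

68.8 dB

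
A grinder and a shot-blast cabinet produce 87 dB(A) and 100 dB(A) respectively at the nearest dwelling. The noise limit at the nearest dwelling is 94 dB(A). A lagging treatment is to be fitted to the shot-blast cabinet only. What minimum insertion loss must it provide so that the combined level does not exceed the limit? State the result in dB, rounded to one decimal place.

7.0 dB

The untreated sources together contribute 10^(87/10) = 5.012e+08, i.e. 87.00 dB(A).
The limit corresponds to 10^(94/10) = 2.512e+09; subtracting the fixed part leaves 2.011e+09 for the shot-blast cabinet, i.e. 93.03 dB(A).
So the shot-blast cabinet must be reduced from 100 to 93.03 dB(A): IL = 6.97 dB.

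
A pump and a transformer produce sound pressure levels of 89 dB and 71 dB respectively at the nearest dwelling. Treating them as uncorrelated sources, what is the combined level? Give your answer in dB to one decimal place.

Incoherent sources combine by intensity addition: L_total = 10·log₁₀(Σ 10^(L_i/10)).
Σ 10^(L/10) = 10^(89/10) + 10^(71/10) = 8.069e+08.
L_total = 10·log₁₀(8.069e+08) = 89.07 dB.

89.1 dB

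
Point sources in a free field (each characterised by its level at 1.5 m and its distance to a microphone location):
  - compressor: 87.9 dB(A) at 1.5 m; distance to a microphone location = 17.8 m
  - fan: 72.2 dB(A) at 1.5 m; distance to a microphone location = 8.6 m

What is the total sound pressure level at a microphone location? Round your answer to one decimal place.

66.9 dB(A)

Propagate each source to the receiver with L = L_ref − 20·log₁₀(r/r_ref), then add intensities.
compressor: 87.9 − 20·log₁₀(17.8/1.5) = 87.9 − 21.49 = 66.41 dB(A).
fan: 72.2 − 20·log₁₀(8.6/1.5) = 72.2 − 15.17 = 57.03 dB(A).
Σ 10^(L/10) = 4.884e+06 → L_total = 10·log₁₀(4.884e+06) = 66.89 dB(A).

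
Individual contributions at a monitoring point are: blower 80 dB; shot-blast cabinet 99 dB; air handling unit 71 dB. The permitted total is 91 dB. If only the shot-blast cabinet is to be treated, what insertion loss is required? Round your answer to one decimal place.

8.4 dB

Fixed contribution from the other sources: Σ 10^(L/10) = 10^(80/10) + 10^(71/10) = 1.126e+08 (80.51 dB).
The limit corresponds to 10^(91/10) = 1.259e+09; subtracting the fixed part leaves 1.146e+09 for the shot-blast cabinet, i.e. 90.59 dB.
Required insertion loss = 99 − 90.59 = 8.41 dB.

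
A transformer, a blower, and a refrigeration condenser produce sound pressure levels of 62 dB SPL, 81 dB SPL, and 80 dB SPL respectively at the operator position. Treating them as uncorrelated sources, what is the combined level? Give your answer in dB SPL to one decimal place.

For uncorrelated sources the intensities add, so convert each level to linear form, sum, and take 10·log₁₀ of the total.
Σ 10^(L/10) = 10^(62/10) + 10^(81/10) + 10^(80/10) = 2.275e+08.
L_total = 10·log₁₀(2.275e+08) = 83.57 dB SPL.

83.6 dB SPL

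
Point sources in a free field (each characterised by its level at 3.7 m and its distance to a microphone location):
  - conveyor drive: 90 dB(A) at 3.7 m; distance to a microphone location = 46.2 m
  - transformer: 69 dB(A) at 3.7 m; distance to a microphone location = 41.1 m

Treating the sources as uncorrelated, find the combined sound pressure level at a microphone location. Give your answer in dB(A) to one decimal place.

68.1 dB(A)

Propagate each source to the receiver with L = L_ref − 20·log₁₀(r/r_ref), then add intensities.
conveyor drive: 90 − 20·log₁₀(46.2/3.7) = 90 − 21.93 = 68.07 dB(A).
transformer: 69 − 20·log₁₀(41.1/3.7) = 69 − 20.91 = 48.09 dB(A).
Σ 10^(L/10) = 6.478e+06 → L_total = 10·log₁₀(6.478e+06) = 68.11 dB(A).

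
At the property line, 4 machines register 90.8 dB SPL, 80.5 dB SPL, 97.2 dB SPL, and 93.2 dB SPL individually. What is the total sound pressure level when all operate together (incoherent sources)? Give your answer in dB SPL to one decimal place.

99.4 dB SPL

For uncorrelated sources the intensities add, so convert each level to linear form, sum, and take 10·log₁₀ of the total.
Σ 10^(L/10) = 10^(90.8/10) + 10^(80.5/10) + 10^(97.2/10) + 10^(93.2/10) = 8.652e+09.
L_total = 10·log₁₀(8.652e+09) = 99.37 dB SPL.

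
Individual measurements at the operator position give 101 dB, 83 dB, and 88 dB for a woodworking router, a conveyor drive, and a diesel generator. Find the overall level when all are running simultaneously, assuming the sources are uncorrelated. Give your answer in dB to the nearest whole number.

For uncorrelated sources the intensities add, so convert each level to linear form, sum, and take 10·log₁₀ of the total.
Σ 10^(L/10) = 10^(101/10) + 10^(83/10) + 10^(88/10) = 1.342e+10.
L_total = 10·log₁₀(1.342e+10) = 101.28 dB.

101 dB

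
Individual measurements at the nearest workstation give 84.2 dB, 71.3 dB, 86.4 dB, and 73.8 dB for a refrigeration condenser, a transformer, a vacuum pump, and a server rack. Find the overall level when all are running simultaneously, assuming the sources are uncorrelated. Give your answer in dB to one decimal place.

88.7 dB

For uncorrelated sources the intensities add, so convert each level to linear form, sum, and take 10·log₁₀ of the total.
Σ 10^(L/10) = 10^(84.2/10) + 10^(71.3/10) + 10^(86.4/10) + 10^(73.8/10) = 7.370e+08.
L_total = 10·log₁₀(7.370e+08) = 88.67 dB.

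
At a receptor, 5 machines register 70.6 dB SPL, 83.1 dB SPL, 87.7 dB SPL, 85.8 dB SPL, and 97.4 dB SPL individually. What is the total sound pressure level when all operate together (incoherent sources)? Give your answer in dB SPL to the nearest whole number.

98 dB SPL

For uncorrelated sources the intensities add, so convert each level to linear form, sum, and take 10·log₁₀ of the total.
Σ 10^(L/10) = 10^(70.6/10) + 10^(83.1/10) + 10^(87.7/10) + 10^(85.8/10) + 10^(97.4/10) = 6.680e+09.
L_total = 10·log₁₀(6.680e+09) = 98.25 dB SPL.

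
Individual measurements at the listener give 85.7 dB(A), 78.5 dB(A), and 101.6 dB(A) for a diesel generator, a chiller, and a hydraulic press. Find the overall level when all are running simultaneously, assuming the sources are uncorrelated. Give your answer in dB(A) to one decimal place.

101.7 dB(A)

For uncorrelated sources the intensities add, so convert each level to linear form, sum, and take 10·log₁₀ of the total.
Σ 10^(L/10) = 10^(85.7/10) + 10^(78.5/10) + 10^(101.6/10) = 1.490e+10.
L_total = 10·log₁₀(1.490e+10) = 101.73 dB(A).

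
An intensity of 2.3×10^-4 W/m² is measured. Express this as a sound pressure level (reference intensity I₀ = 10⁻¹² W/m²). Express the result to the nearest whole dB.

I/I₀ = 2.3×10^-4/10⁻¹² = 2.3×10^8, and L = 10·log₁₀(I/I₀).
L = 10·(0.3617 + 8) = 83.62 dB.

84 dB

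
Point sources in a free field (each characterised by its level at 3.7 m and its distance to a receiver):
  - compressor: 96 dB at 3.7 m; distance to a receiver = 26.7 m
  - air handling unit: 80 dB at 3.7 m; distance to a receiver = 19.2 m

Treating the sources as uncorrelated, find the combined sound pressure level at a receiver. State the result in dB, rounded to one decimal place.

First find each source's level at the receiver (point-source: −20·log₁₀(r/r_ref)), then combine on an intensity basis.
compressor: 96 − 20·log₁₀(26.7/3.7) = 96 − 17.17 = 78.83 dB.
air handling unit: 80 − 20·log₁₀(19.2/3.7) = 80 − 14.30 = 65.70 dB.
Σ 10^(L/10) = 8.016e+07 → L_total = 10·log₁₀(8.016e+07) = 79.04 dB.

79.0 dB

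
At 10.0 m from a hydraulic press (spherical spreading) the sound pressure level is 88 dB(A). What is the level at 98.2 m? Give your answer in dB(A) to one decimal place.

68.2 dB(A)

For a point source, L₂ = L₁ − 20·log₁₀(r₂/r₁).
L₂ = 88 − 20·log₁₀(98.2/10.0) = 88 − 19.842 = 68.16 dB(A).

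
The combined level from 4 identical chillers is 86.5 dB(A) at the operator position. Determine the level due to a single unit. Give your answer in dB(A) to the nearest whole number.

Dividing the total intensity by 4 lowers the level by 10·log₁₀ 4 = 6.021 dB: L₁ = 86.5 − 6.021.

80 dB(A)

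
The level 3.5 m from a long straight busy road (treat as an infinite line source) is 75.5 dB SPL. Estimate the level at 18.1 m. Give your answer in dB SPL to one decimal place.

Line-source attenuation: ΔL = 10·log₁₀(r₂/r₁) = 10·log₁₀(18.1/3.5) = 7.136 dB.
L₂ = 75.5 − 10·log₁₀(18.1/3.5) = 75.5 − 7.136 = 68.36 dB SPL.

68.4 dB SPL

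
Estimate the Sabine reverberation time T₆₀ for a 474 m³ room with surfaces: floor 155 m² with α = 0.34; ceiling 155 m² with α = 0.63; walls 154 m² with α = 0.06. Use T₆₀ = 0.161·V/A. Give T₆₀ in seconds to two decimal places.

0.48 s

Summing Sᵢαᵢ: 155·0.34 + 155·0.63 + 154·0.06 = 159.59 m².
T₆₀ = 0.161·V/A = 0.161·474/159.59 = 0.478 s.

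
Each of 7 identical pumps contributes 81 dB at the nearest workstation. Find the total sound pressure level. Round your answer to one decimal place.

89.5 dB

N identical incoherent sources raise the level by 10·log₁₀ N.
L_total = 81 + 10·log₁₀(7) = 81 + 8.451 = 89.45 dB.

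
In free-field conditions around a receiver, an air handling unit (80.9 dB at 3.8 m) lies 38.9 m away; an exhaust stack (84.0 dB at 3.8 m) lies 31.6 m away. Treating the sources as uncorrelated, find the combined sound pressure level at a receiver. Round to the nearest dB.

Propagate each source to the receiver with L = L_ref − 20·log₁₀(r/r_ref), then add intensities.
air handling unit: 80.9 − 20·log₁₀(38.9/3.8) = 80.9 − 20.20 = 60.70 dB.
exhaust stack: 84.0 − 20·log₁₀(31.6/3.8) = 84.0 − 18.40 = 65.60 dB.
Σ 10^(L/10) = 4.806e+06 → L_total = 10·log₁₀(4.806e+06) = 66.82 dB.

67 dB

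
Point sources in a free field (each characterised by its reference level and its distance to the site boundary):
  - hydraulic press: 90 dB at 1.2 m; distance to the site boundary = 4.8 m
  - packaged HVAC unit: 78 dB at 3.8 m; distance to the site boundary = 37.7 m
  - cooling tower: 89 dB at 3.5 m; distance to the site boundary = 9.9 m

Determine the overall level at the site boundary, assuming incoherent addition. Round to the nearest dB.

Propagate each source to the receiver with L = L_ref − 20·log₁₀(r/r_ref), then add intensities.
hydraulic press: 90 − 20·log₁₀(4.8/1.2) = 90 − 12.04 = 77.96 dB.
packaged HVAC unit: 78 − 20·log₁₀(37.7/3.8) = 78 − 19.93 = 58.07 dB.
cooling tower: 89 − 20·log₁₀(9.9/3.5) = 89 − 9.03 = 79.97 dB.
Σ 10^(L/10) = 1.624e+08 → L_total = 10·log₁₀(1.624e+08) = 82.11 dB.

82 dB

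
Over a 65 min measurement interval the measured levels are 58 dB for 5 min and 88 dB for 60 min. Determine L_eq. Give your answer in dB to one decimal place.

87.7 dB

Weight each interval's intensity by its duration and average over T = 65 min:
Σ tᵢ·10^(Lᵢ/10) = 5·10^(58/10) + 60·10^(88/10) = 3.786e+10.
L_eq = 10·log₁₀(3.786e+10/65) = 87.65 dB.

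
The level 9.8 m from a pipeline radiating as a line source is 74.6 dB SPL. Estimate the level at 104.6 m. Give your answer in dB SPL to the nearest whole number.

For a line source, L₂ = L₁ − 10·log₁₀(r₂/r₁).
L₂ = 74.6 − 10·log₁₀(104.6/9.8) = 74.6 − 10.283 = 64.32 dB SPL.

64 dB SPL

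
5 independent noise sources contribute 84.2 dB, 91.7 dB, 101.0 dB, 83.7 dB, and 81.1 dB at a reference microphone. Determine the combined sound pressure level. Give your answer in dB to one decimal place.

For uncorrelated sources the intensities add, so convert each level to linear form, sum, and take 10·log₁₀ of the total.
Σ 10^(L/10) = 10^(84.2/10) + 10^(91.7/10) + 10^(101.0/10) + 10^(83.7/10) + 10^(81.1/10) = 1.469e+10.
L_total = 10·log₁₀(1.469e+10) = 101.67 dB.

101.7 dB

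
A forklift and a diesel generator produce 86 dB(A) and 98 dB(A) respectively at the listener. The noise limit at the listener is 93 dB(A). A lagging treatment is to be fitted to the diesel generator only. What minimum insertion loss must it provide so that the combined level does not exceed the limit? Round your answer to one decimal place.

Fixed contribution from the other source: Σ 10^(L/10) = 10^(86/10) = 3.981e+08 (86.00 dB(A)).
To meet 93 dB(A) overall, the treated diesel generator may contribute at most 10^(93/10) − 3.981e+08 = 1.597e+09, i.e. 92.03 dB(A).
Required insertion loss = 98 − 92.03 = 5.97 dB.

6.0 dB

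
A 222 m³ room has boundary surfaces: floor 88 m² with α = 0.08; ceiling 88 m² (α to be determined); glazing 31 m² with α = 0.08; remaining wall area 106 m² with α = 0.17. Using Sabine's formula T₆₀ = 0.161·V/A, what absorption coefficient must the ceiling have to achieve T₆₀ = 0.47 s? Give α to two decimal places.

Required total absorption A = 0.161·222/0.47 = 76.05 m².
Absorption from the other surfaces = 88·0.08 + 31·0.08 + 106·0.17 = 27.54 m², so the ceiling must supply 48.51 m² over 88 m².
α = 48.51/88 = 0.551.

0.55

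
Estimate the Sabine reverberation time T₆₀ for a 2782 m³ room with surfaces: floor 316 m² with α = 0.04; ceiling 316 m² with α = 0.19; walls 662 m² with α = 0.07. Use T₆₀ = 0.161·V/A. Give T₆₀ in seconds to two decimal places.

3.76 s

Total absorption A = 316·0.04 + 316·0.19 + 662·0.07 = 119.02 m² sabins.
T₆₀ = 0.161·V/A = 0.161·2782/119.02 = 3.763 s.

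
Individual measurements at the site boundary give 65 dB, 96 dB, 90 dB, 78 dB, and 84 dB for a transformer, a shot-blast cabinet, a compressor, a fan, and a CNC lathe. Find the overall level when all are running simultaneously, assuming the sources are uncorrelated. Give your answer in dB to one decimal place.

Incoherent sources combine by intensity addition: L_total = 10·log₁₀(Σ 10^(L_i/10)).
Σ 10^(L/10) = 10^(65/10) + 10^(96/10) + 10^(90/10) + 10^(78/10) + 10^(84/10) = 5.299e+09.
L_total = 10·log₁₀(5.299e+09) = 97.24 dB.

97.2 dB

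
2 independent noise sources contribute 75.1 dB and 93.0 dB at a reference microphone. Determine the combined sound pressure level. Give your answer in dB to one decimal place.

Incoherent sources combine by intensity addition: L_total = 10·log₁₀(Σ 10^(L_i/10)).
Σ 10^(L/10) = 10^(75.1/10) + 10^(93.0/10) = 2.028e+09.
L_total = 10·log₁₀(2.028e+09) = 93.07 dB.

93.1 dB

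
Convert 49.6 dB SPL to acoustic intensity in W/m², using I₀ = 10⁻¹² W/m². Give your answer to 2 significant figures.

I = I₀·10^(L/10) = 10⁻¹² × 10^(49.6/10) = 10^(-7.040).

9.1e-08 W/m²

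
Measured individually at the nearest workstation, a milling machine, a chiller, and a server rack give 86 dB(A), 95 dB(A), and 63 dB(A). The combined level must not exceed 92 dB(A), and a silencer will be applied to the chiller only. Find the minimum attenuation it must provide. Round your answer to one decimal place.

Fixed contribution from the other sources: Σ 10^(L/10) = 10^(86/10) + 10^(63/10) = 4.001e+08 (86.02 dB(A)).
The limit corresponds to 10^(92/10) = 1.585e+09; subtracting the fixed part leaves 1.185e+09 for the chiller, i.e. 90.74 dB(A).
Required insertion loss = 95 − 90.74 = 4.26 dB.

4.3 dB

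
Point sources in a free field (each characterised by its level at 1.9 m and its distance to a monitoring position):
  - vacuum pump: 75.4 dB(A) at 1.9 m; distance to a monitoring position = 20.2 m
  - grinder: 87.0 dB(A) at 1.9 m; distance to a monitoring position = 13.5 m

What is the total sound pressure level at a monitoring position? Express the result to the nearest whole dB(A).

70 dB(A)

Propagate each source to the receiver with L = L_ref − 20·log₁₀(r/r_ref), then add intensities.
vacuum pump: 75.4 − 20·log₁₀(20.2/1.9) = 75.4 − 20.53 = 54.87 dB(A).
grinder: 87.0 − 20·log₁₀(13.5/1.9) = 87.0 − 17.03 = 69.97 dB(A).
Σ 10^(L/10) = 1.023e+07 → L_total = 10·log₁₀(1.023e+07) = 70.10 dB(A).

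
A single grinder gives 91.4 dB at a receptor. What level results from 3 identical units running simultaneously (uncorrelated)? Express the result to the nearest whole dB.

With 3 equal, uncorrelated contributions the intensity is 3× that of one unit, giving a rise of 10·log₁₀ 3.
L_total = 91.4 + 10·log₁₀(3) = 91.4 + 4.771 = 96.17 dB.

96 dB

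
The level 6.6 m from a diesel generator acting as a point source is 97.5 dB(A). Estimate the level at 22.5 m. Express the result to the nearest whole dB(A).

87 dB(A)

Spherical spreading from a point source gives a 20·log₁₀(r₂/r₁) drop.
L₂ = 97.5 − 20·log₁₀(22.5/6.6) = 97.5 − 10.653 = 86.85 dB(A).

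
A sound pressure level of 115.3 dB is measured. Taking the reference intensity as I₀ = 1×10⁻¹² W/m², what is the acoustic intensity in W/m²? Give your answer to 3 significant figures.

I = I₀·10^(L/10) = 10⁻¹² × 10^(115.3/10) = 10^(-0.470).

0.339 W/m²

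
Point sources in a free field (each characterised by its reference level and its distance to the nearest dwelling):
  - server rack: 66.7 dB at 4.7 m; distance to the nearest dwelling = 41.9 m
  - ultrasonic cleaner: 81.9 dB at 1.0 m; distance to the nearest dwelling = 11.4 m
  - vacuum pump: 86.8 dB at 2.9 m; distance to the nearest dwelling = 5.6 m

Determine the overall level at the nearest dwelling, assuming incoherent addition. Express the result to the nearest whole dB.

81 dB

First find each source's level at the receiver (point-source: −20·log₁₀(r/r_ref)), then combine on an intensity basis.
server rack: 66.7 − 20·log₁₀(41.9/4.7) = 66.7 − 19.00 = 47.70 dB.
ultrasonic cleaner: 81.9 − 20·log₁₀(11.4/1.0) = 81.9 − 21.14 = 60.76 dB.
vacuum pump: 86.8 − 20·log₁₀(5.6/2.9) = 86.8 − 5.72 = 81.08 dB.
Σ 10^(L/10) = 1.296e+08 → L_total = 10·log₁₀(1.296e+08) = 81.13 dB.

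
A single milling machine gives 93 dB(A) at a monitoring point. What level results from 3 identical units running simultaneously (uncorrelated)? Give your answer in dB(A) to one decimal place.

N identical incoherent sources raise the level by 10·log₁₀ N.
L_total = 93 + 10·log₁₀(3) = 93 + 4.771 = 97.77 dB(A).

97.8 dB(A)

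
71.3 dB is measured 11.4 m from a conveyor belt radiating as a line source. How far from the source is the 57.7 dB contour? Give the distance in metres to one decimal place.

261.2 m

Line-source spreading drops the level by 10·log₁₀(r₂/r₁); inverting, r₂/r₁ = 10^(ΔL/10).
r₂ = 11.4·10^((71.3−57.7)/10) = 11.4·10^(13.6/10) = 261.16 m.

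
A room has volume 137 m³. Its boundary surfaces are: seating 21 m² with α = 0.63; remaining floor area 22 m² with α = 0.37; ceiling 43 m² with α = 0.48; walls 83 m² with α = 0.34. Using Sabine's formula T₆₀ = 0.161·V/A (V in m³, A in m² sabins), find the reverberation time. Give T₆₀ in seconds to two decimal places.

A = Σ Sᵢαᵢ = 21·0.63 + 22·0.37 + 43·0.48 + 83·0.34 = 70.23 m².
T₆₀ = 0.161·V/A = 0.161·137/70.23 = 0.314 s.

0.31 s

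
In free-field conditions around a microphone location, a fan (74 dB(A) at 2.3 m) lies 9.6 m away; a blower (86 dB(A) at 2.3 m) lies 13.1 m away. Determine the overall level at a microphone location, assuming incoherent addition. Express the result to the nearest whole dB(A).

71 dB(A)

First find each source's level at the receiver (point-source: −20·log₁₀(r/r_ref)), then combine on an intensity basis.
fan: 74 − 20·log₁₀(9.6/2.3) = 74 − 12.41 = 61.59 dB(A).
blower: 86 − 20·log₁₀(13.1/2.3) = 86 − 15.11 = 70.89 dB(A).
Σ 10^(L/10) = 1.371e+07 → L_total = 10·log₁₀(1.371e+07) = 71.37 dB(A).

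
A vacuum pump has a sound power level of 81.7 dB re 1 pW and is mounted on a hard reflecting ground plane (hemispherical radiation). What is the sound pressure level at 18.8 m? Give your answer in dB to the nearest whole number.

Free-field hemispherical radiation: L_p = L_w − 10·log₁₀(2π·r²), r = 18.8 m.
2π·r² = 2221 m², 10·log₁₀ of that is 33.465 dB.
L_p = 81.7 − 33.465 = 48.24 dB.

48 dB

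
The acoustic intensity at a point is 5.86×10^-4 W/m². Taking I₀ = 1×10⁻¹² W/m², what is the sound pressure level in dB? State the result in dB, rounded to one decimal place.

87.7 dB

L = 10·log₁₀(I/I₀) = 10·log₁₀(5.86×10^-4/10⁻¹²) = 10·log₁₀(5.86×10^8).
L = 10·(0.7679 + 8) = 87.68 dB.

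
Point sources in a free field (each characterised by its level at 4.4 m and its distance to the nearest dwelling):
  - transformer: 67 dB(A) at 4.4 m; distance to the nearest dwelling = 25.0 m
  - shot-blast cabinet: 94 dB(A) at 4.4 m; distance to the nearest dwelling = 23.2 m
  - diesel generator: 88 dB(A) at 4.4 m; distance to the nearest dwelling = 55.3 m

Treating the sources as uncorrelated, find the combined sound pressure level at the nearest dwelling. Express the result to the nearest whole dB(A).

80 dB(A)

Apply inverse-square spreading to bring every level to the receiver, then sum 10^(L/10).
transformer: 67 − 20·log₁₀(25.0/4.4) = 67 − 15.09 = 51.91 dB(A).
shot-blast cabinet: 94 − 20·log₁₀(23.2/4.4) = 94 − 14.44 = 79.56 dB(A).
diesel generator: 88 − 20·log₁₀(55.3/4.4) = 88 − 21.99 = 66.01 dB(A).
Σ 10^(L/10) = 9.450e+07 → L_total = 10·log₁₀(9.450e+07) = 79.75 dB(A).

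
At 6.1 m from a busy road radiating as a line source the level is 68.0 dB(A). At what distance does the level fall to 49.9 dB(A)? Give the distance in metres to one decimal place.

Line-source spreading drops the level by 10·log₁₀(r₂/r₁); inverting, r₂/r₁ = 10^(ΔL/10).
r₂ = 6.1·10^((68.0−49.9)/10) = 6.1·10^(18.1/10) = 393.85 m.

393.8 m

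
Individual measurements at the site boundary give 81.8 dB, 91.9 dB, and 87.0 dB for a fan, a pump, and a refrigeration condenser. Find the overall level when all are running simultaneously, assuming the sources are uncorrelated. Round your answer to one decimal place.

93.4 dB

For uncorrelated sources the intensities add, so convert each level to linear form, sum, and take 10·log₁₀ of the total.
Σ 10^(L/10) = 10^(81.8/10) + 10^(91.9/10) + 10^(87.0/10) = 2.201e+09.
L_total = 10·log₁₀(2.201e+09) = 93.43 dB.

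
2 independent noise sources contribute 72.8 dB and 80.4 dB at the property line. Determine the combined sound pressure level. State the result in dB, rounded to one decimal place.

Incoherent sources combine by intensity addition: L_total = 10·log₁₀(Σ 10^(L_i/10)).
Σ 10^(L/10) = 10^(72.8/10) + 10^(80.4/10) = 1.287e+08.
L_total = 10·log₁₀(1.287e+08) = 81.10 dB.

81.1 dB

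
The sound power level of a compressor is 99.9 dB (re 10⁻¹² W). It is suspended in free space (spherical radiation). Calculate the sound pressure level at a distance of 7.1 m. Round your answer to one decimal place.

Free-field spherical radiation: L_p = L_w − 10·log₁₀(4π·r²), r = 7.1 m.
4π·r² = 633.5 m², 10·log₁₀ of that is 28.017 dB.
L_p = 99.9 − 28.017 = 71.88 dB.

71.9 dB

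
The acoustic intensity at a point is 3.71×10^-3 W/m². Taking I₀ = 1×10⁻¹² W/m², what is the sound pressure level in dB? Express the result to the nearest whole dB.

Dividing by I₀ shifts the exponent by 12: I/I₀ = 3.71×10^9.
L = 10·(0.5694 + 9) = 95.69 dB.

96 dB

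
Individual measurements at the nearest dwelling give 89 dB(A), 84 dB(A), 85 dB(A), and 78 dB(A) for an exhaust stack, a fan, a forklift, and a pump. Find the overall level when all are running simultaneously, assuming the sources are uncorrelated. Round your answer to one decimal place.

Incoherent sources combine by intensity addition: L_total = 10·log₁₀(Σ 10^(L_i/10)).
Σ 10^(L/10) = 10^(89/10) + 10^(84/10) + 10^(85/10) + 10^(78/10) = 1.425e+09.
L_total = 10·log₁₀(1.425e+09) = 91.54 dB(A).

91.5 dB(A)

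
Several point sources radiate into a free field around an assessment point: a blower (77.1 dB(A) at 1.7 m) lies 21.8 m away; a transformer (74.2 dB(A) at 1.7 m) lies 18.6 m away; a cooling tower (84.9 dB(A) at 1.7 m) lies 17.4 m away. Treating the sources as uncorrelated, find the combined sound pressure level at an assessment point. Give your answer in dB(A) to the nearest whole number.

Apply inverse-square spreading to bring every level to the receiver, then sum 10^(L/10).
blower: 77.1 − 20·log₁₀(21.8/1.7) = 77.1 − 22.16 = 54.94 dB(A).
transformer: 74.2 − 20·log₁₀(18.6/1.7) = 74.2 − 20.78 = 53.42 dB(A).
cooling tower: 84.9 − 20·log₁₀(17.4/1.7) = 84.9 − 20.20 = 64.70 dB(A).
Σ 10^(L/10) = 3.481e+06 → L_total = 10·log₁₀(3.481e+06) = 65.42 dB(A).

65 dB(A)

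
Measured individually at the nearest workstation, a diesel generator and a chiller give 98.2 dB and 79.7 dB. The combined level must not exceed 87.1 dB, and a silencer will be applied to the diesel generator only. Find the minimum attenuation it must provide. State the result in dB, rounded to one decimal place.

12.0 dB

Fixed contribution from the other source: Σ 10^(L/10) = 10^(79.7/10) = 9.333e+07 (79.70 dB).
The limit corresponds to 10^(87.1/10) = 5.129e+08; subtracting the fixed part leaves 4.195e+08 for the diesel generator, i.e. 86.23 dB.
Required insertion loss = 98.2 − 86.23 = 11.97 dB.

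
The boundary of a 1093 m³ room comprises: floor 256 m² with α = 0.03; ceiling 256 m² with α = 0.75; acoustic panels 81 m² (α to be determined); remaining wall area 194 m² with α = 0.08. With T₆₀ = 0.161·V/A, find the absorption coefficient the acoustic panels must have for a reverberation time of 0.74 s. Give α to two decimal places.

0.28

A = 0.161·V/T₆₀ = 0.161·1093/0.74 = 237.80 m² sabins.
Absorption from the other surfaces = 256·0.03 + 256·0.75 + 194·0.08 = 215.20 m², so the acoustic panels must supply 22.60 m² over 81 m².
α = 22.60/81 = 0.279.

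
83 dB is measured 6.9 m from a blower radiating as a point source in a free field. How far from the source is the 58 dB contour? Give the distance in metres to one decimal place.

122.7 m

Point-source spreading drops the level by 20·log₁₀(r₂/r₁); inverting, r₂/r₁ = 10^(ΔL/20).
r₂ = 6.9·10^((83−58)/20) = 6.9·10^(25.0/20) = 122.70 m.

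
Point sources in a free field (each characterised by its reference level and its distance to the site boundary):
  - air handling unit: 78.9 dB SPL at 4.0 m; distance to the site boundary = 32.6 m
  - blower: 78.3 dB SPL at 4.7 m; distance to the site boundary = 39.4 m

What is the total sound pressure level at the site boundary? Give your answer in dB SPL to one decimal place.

63.3 dB SPL

First find each source's level at the receiver (point-source: −20·log₁₀(r/r_ref)), then combine on an intensity basis.
air handling unit: 78.9 − 20·log₁₀(32.6/4.0) = 78.9 − 18.22 = 60.68 dB SPL.
blower: 78.3 − 20·log₁₀(39.4/4.7) = 78.3 − 18.47 = 59.83 dB SPL.
Σ 10^(L/10) = 2.131e+06 → L_total = 10·log₁₀(2.131e+06) = 63.29 dB SPL.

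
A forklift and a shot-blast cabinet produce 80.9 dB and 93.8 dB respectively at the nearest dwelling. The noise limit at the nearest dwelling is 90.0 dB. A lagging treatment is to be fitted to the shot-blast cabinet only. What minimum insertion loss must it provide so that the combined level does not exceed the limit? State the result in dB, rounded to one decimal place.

Everything except the shot-blast cabinet sums to 10^(80.9/10) = 1.230e+08 in linear terms, 80.90 dB.
To meet 90.0 dB overall, the treated shot-blast cabinet may contribute at most 10^(90.0/10) − 1.230e+08 = 8.770e+08, i.e. 89.43 dB.
So the shot-blast cabinet must be reduced from 93.8 to 89.43 dB: IL = 4.37 dB.

4.4 dB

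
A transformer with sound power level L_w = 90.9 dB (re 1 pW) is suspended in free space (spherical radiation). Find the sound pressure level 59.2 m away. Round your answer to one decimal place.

44.5 dB

The power spreads over a sphere of area 4π·r², so L_p = L_w − 10·log₁₀(4π·r²).
4π·r² = 4.404e+04 m², 10·log₁₀ of that is 46.439 dB.
L_p = 90.9 − 46.439 = 44.46 dB.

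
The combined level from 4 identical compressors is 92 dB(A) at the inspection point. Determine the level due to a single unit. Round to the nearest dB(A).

86 dB(A)

For N identical incoherent sources L_total = L₁ + 10·log₁₀ N, so L₁ = 92 − 10·log₁₀(4) = 92 − 6.021.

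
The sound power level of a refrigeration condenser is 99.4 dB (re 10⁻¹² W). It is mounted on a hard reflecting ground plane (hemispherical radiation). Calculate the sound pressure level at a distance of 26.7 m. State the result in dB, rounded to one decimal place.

The power spreads over a hemisphere of area 2π·r², so L_p = L_w − 10·log₁₀(2π·r²).
2π·r² = 4479 m², 10·log₁₀ of that is 36.512 dB.
L_p = 99.4 − 36.512 = 62.89 dB.

62.9 dB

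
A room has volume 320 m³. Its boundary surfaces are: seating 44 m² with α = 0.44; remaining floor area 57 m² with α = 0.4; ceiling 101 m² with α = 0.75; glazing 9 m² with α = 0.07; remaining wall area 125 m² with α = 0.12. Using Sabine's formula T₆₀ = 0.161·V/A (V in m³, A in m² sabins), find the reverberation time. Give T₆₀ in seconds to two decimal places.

Total absorption A = 44·0.44 + 57·0.4 + 101·0.75 + 9·0.07 + 125·0.12 = 133.54 m² sabins.
T₆₀ = 0.161·V/A = 0.161·320/133.54 = 0.386 s.

0.39 s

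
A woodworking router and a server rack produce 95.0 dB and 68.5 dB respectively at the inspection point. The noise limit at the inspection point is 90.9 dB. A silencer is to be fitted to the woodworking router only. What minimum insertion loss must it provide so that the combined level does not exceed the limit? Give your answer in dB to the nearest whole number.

Everything except the woodworking router sums to 10^(68.5/10) = 7.079e+06 in linear terms, 68.50 dB.
To meet 90.9 dB overall, the treated woodworking router may contribute at most 10^(90.9/10) − 7.079e+06 = 1.223e+09, i.e. 90.87 dB.
Required insertion loss = 95.0 − 90.87 = 4.13 dB.

4 dB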